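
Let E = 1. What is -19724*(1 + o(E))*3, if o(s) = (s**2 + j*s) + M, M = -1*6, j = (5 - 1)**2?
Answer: -710064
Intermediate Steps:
j = 16 (j = 4**2 = 16)
M = -6
o(s) = -6 + s**2 + 16*s (o(s) = (s**2 + 16*s) - 6 = -6 + s**2 + 16*s)
-19724*(1 + o(E))*3 = -19724*(1 + (-6 + 1**2 + 16*1))*3 = -19724*(1 + (-6 + 1 + 16))*3 = -19724*(1 + 11)*3 = -236688*3 = -19724*36 = -710064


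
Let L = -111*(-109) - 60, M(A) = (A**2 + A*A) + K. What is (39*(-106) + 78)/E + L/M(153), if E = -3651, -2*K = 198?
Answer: 25938517/18952341 ≈ 1.3686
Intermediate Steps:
K = -99 (K = -1/2*198 = -99)
M(A) = -99 + 2*A**2 (M(A) = (A**2 + A*A) - 99 = (A**2 + A**2) - 99 = 2*A**2 - 99 = -99 + 2*A**2)
L = 12039 (L = 12099 - 60 = 12039)
(39*(-106) + 78)/E + L/M(153) = (39*(-106) + 78)/(-3651) + 12039/(-99 + 2*153**2) = (-4134 + 78)*(-1/3651) + 12039/(-99 + 2*23409) = -4056*(-1/3651) + 12039/(-99 + 46818) = 1352/1217 + 12039/46719 = 1352/1217 + 12039*(1/46719) = 1352/1217 + 4013/15573 = 25938517/18952341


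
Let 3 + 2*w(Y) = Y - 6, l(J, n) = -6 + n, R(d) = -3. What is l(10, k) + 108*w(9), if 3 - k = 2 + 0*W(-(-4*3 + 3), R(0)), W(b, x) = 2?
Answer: -5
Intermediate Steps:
k = 1 (k = 3 - (2 + 0*2) = 3 - (2 + 0) = 3 - 1*2 = 3 - 2 = 1)
w(Y) = -9/2 + Y/2 (w(Y) = -3/2 + (Y - 6)/2 = -3/2 + (-6 + Y)/2 = -3/2 + (-3 + Y/2) = -9/2 + Y/2)
l(10, k) + 108*w(9) = (-6 + 1) + 108*(-9/2 + (½)*9) = -5 + 108*(-9/2 + 9/2) = -5 + 108*0 = -5 + 0 = -5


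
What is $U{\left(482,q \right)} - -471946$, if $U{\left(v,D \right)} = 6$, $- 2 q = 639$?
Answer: $471952$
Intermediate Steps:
$q = - \frac{639}{2}$ ($q = \left(- \frac{1}{2}\right) 639 = - \frac{639}{2} \approx -319.5$)
$U{\left(482,q \right)} - -471946 = 6 - -471946 = 6 + 471946 = 471952$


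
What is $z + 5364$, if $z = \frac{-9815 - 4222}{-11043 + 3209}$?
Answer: $\frac{42035613}{7834} \approx 5365.8$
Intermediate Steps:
$z = \frac{14037}{7834}$ ($z = - \frac{14037}{-7834} = \left(-14037\right) \left(- \frac{1}{7834}\right) = \frac{14037}{7834} \approx 1.7918$)
$z + 5364 = \frac{14037}{7834} + 5364 = \frac{42035613}{7834}$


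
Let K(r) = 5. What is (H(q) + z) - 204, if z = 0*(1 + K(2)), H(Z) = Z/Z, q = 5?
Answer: -203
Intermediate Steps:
H(Z) = 1
z = 0 (z = 0*(1 + 5) = 0*6 = 0)
(H(q) + z) - 204 = (1 + 0) - 204 = 1 - 204 = -203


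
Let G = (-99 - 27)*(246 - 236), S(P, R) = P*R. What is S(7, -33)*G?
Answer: 291060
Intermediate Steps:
G = -1260 (G = -126*10 = -1260)
S(7, -33)*G = (7*(-33))*(-1260) = -231*(-1260) = 291060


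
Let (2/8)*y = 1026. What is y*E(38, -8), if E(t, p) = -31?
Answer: -127224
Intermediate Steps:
y = 4104 (y = 4*1026 = 4104)
y*E(38, -8) = 4104*(-31) = -127224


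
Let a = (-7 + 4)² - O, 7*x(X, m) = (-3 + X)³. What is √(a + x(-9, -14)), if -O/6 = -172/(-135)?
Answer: I*√2538095/105 ≈ 15.173*I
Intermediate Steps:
O = -344/45 (O = -(-1032)/(-135) = -(-1032)*(-1)/135 = -6*172/135 = -344/45 ≈ -7.6444)
x(X, m) = (-3 + X)³/7
a = 749/45 (a = (-7 + 4)² - 1*(-344/45) = (-3)² + 344/45 = 9 + 344/45 = 749/45 ≈ 16.644)
√(a + x(-9, -14)) = √(749/45 + (-3 - 9)³/7) = √(749/45 + (⅐)*(-12)³) = √(749/45 + (⅐)*(-1728)) = √(749/45 - 1728/7) = √(-72517/315) = I*√2538095/105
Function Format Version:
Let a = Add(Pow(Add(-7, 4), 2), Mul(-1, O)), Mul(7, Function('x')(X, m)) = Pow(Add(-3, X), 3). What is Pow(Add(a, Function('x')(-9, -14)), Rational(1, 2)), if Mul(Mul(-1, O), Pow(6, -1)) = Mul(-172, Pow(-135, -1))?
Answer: Mul(Rational(1, 105), I, Pow(2538095, Rational(1, 2))) ≈ Mul(15.173, I)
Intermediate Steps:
O = Rational(-344, 45) (O = Mul(-6, Mul(-172, Pow(-135, -1))) = Mul(-6, Mul(-172, Rational(-1, 135))) = Mul(-6, Rational(172, 135)) = Rational(-344, 45) ≈ -7.6444)
Function('x')(X, m) = Mul(Rational(1, 7), Pow(Add(-3, X), 3))
a = Rational(749, 45) (a = Add(Pow(Add(-7, 4), 2), Mul(-1, Rational(-344, 45))) = Add(Pow(-3, 2), Rational(344, 45)) = Add(9, Rational(344, 45)) = Rational(749, 45) ≈ 16.644)
Pow(Add(a, Function('x')(-9, -14)), Rational(1, 2)) = Pow(Add(Rational(749, 45), Mul(Rational(1, 7), Pow(Add(-3, -9), 3))), Rational(1, 2)) = Pow(Add(Rational(749, 45), Mul(Rational(1, 7), Pow(-12, 3))), Rational(1, 2)) = Pow(Add(Rational(749, 45), Mul(Rational(1, 7), -1728)), Rational(1, 2)) = Pow(Add(Rational(749, 45), Rational(-1728, 7)), Rational(1, 2)) = Pow(Rational(-72517, 315), Rational(1, 2)) = Mul(Rational(1, 105), I, Pow(2538095, Rational(1, 2)))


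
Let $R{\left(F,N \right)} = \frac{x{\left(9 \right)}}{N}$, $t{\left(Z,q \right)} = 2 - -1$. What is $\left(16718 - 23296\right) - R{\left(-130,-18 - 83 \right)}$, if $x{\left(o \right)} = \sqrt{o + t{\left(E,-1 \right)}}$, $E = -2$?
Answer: $-6578 + \frac{2 \sqrt{3}}{101} \approx -6578.0$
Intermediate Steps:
$t{\left(Z,q \right)} = 3$ ($t{\left(Z,q \right)} = 2 + 1 = 3$)
$x{\left(o \right)} = \sqrt{3 + o}$ ($x{\left(o \right)} = \sqrt{o + 3} = \sqrt{3 + o}$)
$R{\left(F,N \right)} = \frac{2 \sqrt{3}}{N}$ ($R{\left(F,N \right)} = \frac{\sqrt{3 + 9}}{N} = \frac{\sqrt{12}}{N} = \frac{2 \sqrt{3}}{N}$)
$\left(16718 - 23296\right) - R{\left(-130,-18 - 83 \right)} = \left(16718 - 23296\right) - \frac{2 \sqrt{3}}{-18 - 83} = -6578 - \frac{2 \sqrt{3}}{-18 - 83} = -6578 - \frac{2 \sqrt{3}}{-101} = -6578 - 2 \sqrt{3} \left(- \frac{1}{101}\right) = -6578 - - \frac{2 \sqrt{3}}{101} = -6578 + \frac{2 \sqrt{3}}{101}$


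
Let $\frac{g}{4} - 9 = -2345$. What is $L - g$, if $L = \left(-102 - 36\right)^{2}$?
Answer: $28388$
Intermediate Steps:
$g = -9344$ ($g = 36 + 4 \left(-2345\right) = 36 - 9380 = -9344$)
$L = 19044$ ($L = \left(-138\right)^{2} = 19044$)
$L - g = 19044 - -9344 = 19044 + 9344 = 28388$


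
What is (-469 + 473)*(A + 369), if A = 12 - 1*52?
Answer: 1316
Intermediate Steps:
A = -40 (A = 12 - 52 = -40)
(-469 + 473)*(A + 369) = (-469 + 473)*(-40 + 369) = 4*329 = 1316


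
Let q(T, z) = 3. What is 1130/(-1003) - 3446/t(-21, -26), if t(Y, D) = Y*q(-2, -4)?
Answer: 3385148/63189 ≈ 53.572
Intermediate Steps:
t(Y, D) = 3*Y (t(Y, D) = Y*3 = 3*Y)
1130/(-1003) - 3446/t(-21, -26) = 1130/(-1003) - 3446/(3*(-21)) = 1130*(-1/1003) - 3446/(-63) = -1130/1003 - 3446*(-1/63) = -1130/1003 + 3446/63 = 3385148/63189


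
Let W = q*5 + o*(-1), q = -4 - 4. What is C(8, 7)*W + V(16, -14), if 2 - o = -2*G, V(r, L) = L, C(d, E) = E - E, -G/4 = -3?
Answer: -14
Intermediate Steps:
q = -8
G = 12 (G = -4*(-3) = 12)
C(d, E) = 0
o = 26 (o = 2 - (-2)*12 = 2 - 1*(-24) = 2 + 24 = 26)
W = -66 (W = -8*5 + 26*(-1) = -40 - 26 = -66)
C(8, 7)*W + V(16, -14) = 0*(-66) - 14 = 0 - 14 = -14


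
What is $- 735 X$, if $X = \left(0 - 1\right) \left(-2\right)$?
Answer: $-1470$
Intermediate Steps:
$X = 2$ ($X = \left(-1\right) \left(-2\right) = 2$)
$- 735 X = \left(-735\right) 2 = -1470$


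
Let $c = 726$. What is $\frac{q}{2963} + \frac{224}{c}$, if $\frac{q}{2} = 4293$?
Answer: $\frac{3448574}{1075569} \approx 3.2063$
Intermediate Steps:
$q = 8586$ ($q = 2 \cdot 4293 = 8586$)
$\frac{q}{2963} + \frac{224}{c} = \frac{8586}{2963} + \frac{224}{726} = 8586 \cdot \frac{1}{2963} + 224 \cdot \frac{1}{726} = \frac{8586}{2963} + \frac{112}{363} = \frac{3448574}{1075569}$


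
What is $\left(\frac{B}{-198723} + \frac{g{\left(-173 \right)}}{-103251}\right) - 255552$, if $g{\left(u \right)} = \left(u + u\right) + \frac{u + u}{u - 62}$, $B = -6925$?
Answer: $- \frac{410741162763645821}{1607270630385} \approx -2.5555 \cdot 10^{5}$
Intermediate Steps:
$g{\left(u \right)} = 2 u + \frac{2 u}{-62 + u}$
$\left(\frac{B}{-198723} + \frac{g{\left(-173 \right)}}{-103251}\right) - 255552 = \left(- \frac{6925}{-198723} + \frac{2 \left(-173\right) \frac{1}{-62 - 173} \left(-61 - 173\right)}{-103251}\right) - 255552 = \left(\left(-6925\right) \left(- \frac{1}{198723}\right) + 2 \left(-173\right) \frac{1}{-235} \left(-234\right) \left(- \frac{1}{103251}\right)\right) - 255552 = \left(\frac{6925}{198723} + 2 \left(-173\right) \left(- \frac{1}{235}\right) \left(-234\right) \left(- \frac{1}{103251}\right)\right) - 255552 = \left(\frac{6925}{198723} - - \frac{26988}{8087995}\right) - 255552 = \left(\frac{6925}{198723} + \frac{26988}{8087995}\right) - 255552 = \frac{61372501699}{1607270630385} - 255552 = - \frac{410741162763645821}{1607270630385}$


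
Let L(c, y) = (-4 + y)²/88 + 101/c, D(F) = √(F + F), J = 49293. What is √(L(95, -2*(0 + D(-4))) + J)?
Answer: √(53830150770 + 397100*I*√2)/1045 ≈ 222.02 + 0.0011581*I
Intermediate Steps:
D(F) = √2*√F (D(F) = √(2*F) = √2*√F)
L(c, y) = 101/c + (-4 + y)²/88 (L(c, y) = (-4 + y)²*(1/88) + 101/c = (-4 + y)²/88 + 101/c = 101/c + (-4 + y)²/88)
√(L(95, -2*(0 + D(-4))) + J) = √((101/95 + (-4 - 2*(0 + √2*√(-4)))²/88) + 49293) = √((101*(1/95) + (-4 - 2*(0 + √2*(2*I)))²/88) + 49293) = √((101/95 + (-4 - 2*(0 + 2*I*√2))²/88) + 49293) = √((101/95 + (-4 - 4*I*√2)²/88) + 49293) = √(4682936/95 + (-4 - 4*I*√2)²/88)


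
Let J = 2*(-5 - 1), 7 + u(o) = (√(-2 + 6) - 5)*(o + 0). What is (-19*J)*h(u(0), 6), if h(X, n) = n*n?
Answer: 8208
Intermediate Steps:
u(o) = -7 - 3*o (u(o) = -7 + (√(-2 + 6) - 5)*(o + 0) = -7 + (√4 - 5)*o = -7 + (2 - 5)*o = -7 - 3*o)
h(X, n) = n²
J = -12 (J = 2*(-6) = -12)
(-19*J)*h(u(0), 6) = -19*(-12)*6² = 228*36 = 8208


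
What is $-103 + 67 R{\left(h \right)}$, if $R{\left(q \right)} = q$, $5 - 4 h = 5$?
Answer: $-103$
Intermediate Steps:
$h = 0$ ($h = \frac{5}{4} - \frac{5}{4} = 0$)
$-103 + 67 R{\left(h \right)} = -103 + 67 \cdot 0 = -103 + 0 = -103$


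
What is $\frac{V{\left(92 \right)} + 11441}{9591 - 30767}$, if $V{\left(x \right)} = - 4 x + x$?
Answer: $- \frac{11165}{21176} \approx -0.52725$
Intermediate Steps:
$V{\left(x \right)} = - 3 x$
$\frac{V{\left(92 \right)} + 11441}{9591 - 30767} = \frac{\left(-3\right) 92 + 11441}{9591 - 30767} = \frac{-276 + 11441}{-21176} = 11165 \left(- \frac{1}{21176}\right) = - \frac{11165}{21176}$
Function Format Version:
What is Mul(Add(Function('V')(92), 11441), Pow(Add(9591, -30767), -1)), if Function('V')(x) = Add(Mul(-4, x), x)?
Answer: Rational(-11165, 21176) ≈ -0.52725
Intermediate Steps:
Function('V')(x) = Mul(-3, x)
Mul(Add(Function('V')(92), 11441), Pow(Add(9591, -30767), -1)) = Mul(Add(Mul(-3, 92), 11441), Pow(Add(9591, -30767), -1)) = Mul(Add(-276, 11441), Pow(-21176, -1)) = Mul(11165, Rational(-1, 21176)) = Rational(-11165, 21176)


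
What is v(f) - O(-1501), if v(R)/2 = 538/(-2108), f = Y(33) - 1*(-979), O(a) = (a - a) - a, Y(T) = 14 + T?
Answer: -791296/527 ≈ -1501.5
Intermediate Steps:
O(a) = -a (O(a) = 0 - a = -a)
f = 1026 (f = (14 + 33) - 1*(-979) = 47 + 979 = 1026)
v(R) = -269/527 (v(R) = 2*(538/(-2108)) = 2*(538*(-1/2108)) = 2*(-269/1054) = -269/527)
v(f) - O(-1501) = -269/527 - (-1)*(-1501) = -269/527 - 1*1501 = -269/527 - 1501 = -791296/527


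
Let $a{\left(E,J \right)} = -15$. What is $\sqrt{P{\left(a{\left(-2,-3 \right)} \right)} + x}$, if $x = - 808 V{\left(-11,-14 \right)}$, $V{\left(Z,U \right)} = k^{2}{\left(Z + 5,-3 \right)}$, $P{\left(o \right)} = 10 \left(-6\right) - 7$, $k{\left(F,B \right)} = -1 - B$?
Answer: $i \sqrt{3299} \approx 57.437 i$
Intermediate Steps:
$P{\left(o \right)} = -67$ ($P{\left(o \right)} = -60 - 7 = -67$)
$V{\left(Z,U \right)} = 4$ ($V{\left(Z,U \right)} = \left(-1 - -3\right)^{2} = \left(-1 + 3\right)^{2} = 2^{2} = 4$)
$x = -3232$ ($x = \left(-808\right) 4 = -3232$)
$\sqrt{P{\left(a{\left(-2,-3 \right)} \right)} + x} = \sqrt{-67 - 3232} = \sqrt{-3299} = i \sqrt{3299}$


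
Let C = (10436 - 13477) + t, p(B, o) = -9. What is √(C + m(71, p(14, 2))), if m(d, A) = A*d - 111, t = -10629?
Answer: 2*I*√3605 ≈ 120.08*I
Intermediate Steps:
m(d, A) = -111 + A*d
C = -13670 (C = (10436 - 13477) - 10629 = -3041 - 10629 = -13670)
√(C + m(71, p(14, 2))) = √(-13670 + (-111 - 9*71)) = √(-13670 + (-111 - 639)) = √(-13670 - 750) = √(-14420) = 2*I*√3605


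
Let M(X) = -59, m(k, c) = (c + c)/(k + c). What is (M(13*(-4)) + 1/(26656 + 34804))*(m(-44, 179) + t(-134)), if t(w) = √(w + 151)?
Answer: -216359627/1382850 - 3626139*√17/61460 ≈ -399.72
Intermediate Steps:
m(k, c) = 2*c/(c + k) (m(k, c) = (2*c)/(c + k) = 2*c/(c + k))
t(w) = √(151 + w)
(M(13*(-4)) + 1/(26656 + 34804))*(m(-44, 179) + t(-134)) = (-59 + 1/(26656 + 34804))*(2*179/(179 - 44) + √(151 - 134)) = (-59 + 1/61460)*(2*179/135 + √17) = (-59 + 1/61460)*(2*179*(1/135) + √17) = -3626139*(358/135 + √17)/61460 = -216359627/1382850 - 3626139*√17/61460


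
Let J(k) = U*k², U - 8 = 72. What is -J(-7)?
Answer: -3920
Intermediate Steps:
U = 80 (U = 8 + 72 = 80)
J(k) = 80*k²
-J(-7) = -80*(-7)² = -80*49 = -1*3920 = -3920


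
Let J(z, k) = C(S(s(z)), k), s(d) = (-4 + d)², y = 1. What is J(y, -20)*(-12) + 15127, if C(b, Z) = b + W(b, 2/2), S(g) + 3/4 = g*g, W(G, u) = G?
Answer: 13201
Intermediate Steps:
S(g) = -¾ + g² (S(g) = -¾ + g*g = -¾ + g²)
C(b, Z) = 2*b (C(b, Z) = b + b = 2*b)
J(z, k) = -3/2 + 2*(-4 + z)⁴ (J(z, k) = 2*(-¾ + ((-4 + z)²)²) = 2*(-¾ + (-4 + z)⁴) = -3/2 + 2*(-4 + z)⁴)
J(y, -20)*(-12) + 15127 = (-3/2 + 2*(-4 + 1)⁴)*(-12) + 15127 = (-3/2 + 2*(-3)⁴)*(-12) + 15127 = (-3/2 + 2*81)*(-12) + 15127 = (-3/2 + 162)*(-12) + 15127 = (321/2)*(-12) + 15127 = -1926 + 15127 = 13201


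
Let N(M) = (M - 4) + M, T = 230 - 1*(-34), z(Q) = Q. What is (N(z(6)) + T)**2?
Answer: 73984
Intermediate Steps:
T = 264 (T = 230 + 34 = 264)
N(M) = -4 + 2*M (N(M) = (-4 + M) + M = -4 + 2*M)
(N(z(6)) + T)**2 = ((-4 + 2*6) + 264)**2 = ((-4 + 12) + 264)**2 = (8 + 264)**2 = 272**2 = 73984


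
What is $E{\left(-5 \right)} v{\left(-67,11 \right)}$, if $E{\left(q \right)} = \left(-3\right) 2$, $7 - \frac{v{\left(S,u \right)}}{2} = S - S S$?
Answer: $-54756$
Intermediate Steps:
$v{\left(S,u \right)} = 14 - 2 S + 2 S^{2}$ ($v{\left(S,u \right)} = 14 - 2 \left(S - S S\right) = 14 - 2 \left(S - S^{2}\right) = 14 + \left(- 2 S + 2 S^{2}\right) = 14 - 2 S + 2 S^{2}$)
$E{\left(q \right)} = -6$
$E{\left(-5 \right)} v{\left(-67,11 \right)} = - 6 \left(14 - -134 + 2 \left(-67\right)^{2}\right) = - 6 \left(14 + 134 + 2 \cdot 4489\right) = - 6 \left(14 + 134 + 8978\right) = \left(-6\right) 9126 = -54756$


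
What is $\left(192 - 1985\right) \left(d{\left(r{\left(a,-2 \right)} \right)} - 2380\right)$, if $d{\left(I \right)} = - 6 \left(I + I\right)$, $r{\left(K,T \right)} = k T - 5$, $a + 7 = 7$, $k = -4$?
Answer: $4331888$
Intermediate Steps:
$a = 0$ ($a = -7 + 7 = 0$)
$r{\left(K,T \right)} = -5 - 4 T$ ($r{\left(K,T \right)} = - 4 T - 5 = -5 - 4 T$)
$d{\left(I \right)} = - 12 I$ ($d{\left(I \right)} = - 6 \cdot 2 I = - 12 I$)
$\left(192 - 1985\right) \left(d{\left(r{\left(a,-2 \right)} \right)} - 2380\right) = \left(192 - 1985\right) \left(- 12 \left(-5 - -8\right) - 2380\right) = - 1793 \left(- 12 \left(-5 + 8\right) - 2380\right) = - 1793 \left(\left(-12\right) 3 - 2380\right) = - 1793 \left(-36 - 2380\right) = \left(-1793\right) \left(-2416\right) = 4331888$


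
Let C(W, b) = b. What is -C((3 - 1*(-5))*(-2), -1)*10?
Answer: 10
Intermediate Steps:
-C((3 - 1*(-5))*(-2), -1)*10 = -(-1)*10 = -1*(-10) = 10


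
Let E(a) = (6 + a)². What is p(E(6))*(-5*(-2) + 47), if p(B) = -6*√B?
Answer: -4104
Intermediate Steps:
p(E(6))*(-5*(-2) + 47) = (-6*√((6 + 6)²))*(-5*(-2) + 47) = (-6*√(12²))*(10 + 47) = -6*√144*57 = -6*12*57 = -72*57 = -4104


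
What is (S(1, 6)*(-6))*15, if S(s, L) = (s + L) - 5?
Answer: -180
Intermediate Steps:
S(s, L) = -5 + L + s (S(s, L) = (L + s) - 5 = -5 + L + s)
(S(1, 6)*(-6))*15 = ((-5 + 6 + 1)*(-6))*15 = (2*(-6))*15 = -12*15 = -180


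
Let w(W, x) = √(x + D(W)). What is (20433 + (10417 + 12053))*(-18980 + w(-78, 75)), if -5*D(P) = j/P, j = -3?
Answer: -814298940 + 42903*√1267370/130 ≈ -8.1393e+8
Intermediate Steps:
D(P) = 3/(5*P) (D(P) = -(-3)/(5*P) = 3/(5*P))
w(W, x) = √(x + 3/(5*W))
(20433 + (10417 + 12053))*(-18980 + w(-78, 75)) = (20433 + (10417 + 12053))*(-18980 + √(15/(-78) + 25*75)/5) = (20433 + 22470)*(-18980 + √(15*(-1/78) + 1875)/5) = 42903*(-18980 + √(-5/26 + 1875)/5) = 42903*(-18980 + √(48745/26)/5) = 42903*(-18980 + (√1267370/26)/5) = 42903*(-18980 + √1267370/130) = -814298940 + 42903*√1267370/130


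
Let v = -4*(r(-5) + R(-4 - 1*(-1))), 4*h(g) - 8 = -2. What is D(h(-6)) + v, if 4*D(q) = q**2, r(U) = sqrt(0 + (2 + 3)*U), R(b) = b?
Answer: 201/16 - 20*I ≈ 12.563 - 20.0*I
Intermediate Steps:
h(g) = 3/2 (h(g) = 2 + (1/4)*(-2) = 2 - 1/2 = 3/2)
r(U) = sqrt(5)*sqrt(U) (r(U) = sqrt(0 + 5*U) = sqrt(5*U) = sqrt(5)*sqrt(U))
D(q) = q**2/4
v = 12 - 20*I (v = -4*(sqrt(5)*sqrt(-5) + (-4 - 1*(-1))) = -4*(sqrt(5)*(I*sqrt(5)) + (-4 + 1)) = -4*(5*I - 3) = -4*(-3 + 5*I) = 12 - 20*I ≈ 12.0 - 20.0*I)
D(h(-6)) + v = (3/2)**2/4 + (12 - 20*I) = (1/4)*(9/4) + (12 - 20*I) = 9/16 + (12 - 20*I) = 201/16 - 20*I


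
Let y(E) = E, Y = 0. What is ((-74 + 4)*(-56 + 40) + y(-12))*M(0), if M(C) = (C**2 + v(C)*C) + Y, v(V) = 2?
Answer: 0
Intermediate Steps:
M(C) = C**2 + 2*C (M(C) = (C**2 + 2*C) + 0 = C**2 + 2*C)
((-74 + 4)*(-56 + 40) + y(-12))*M(0) = ((-74 + 4)*(-56 + 40) - 12)*(0*(2 + 0)) = (-70*(-16) - 12)*(0*2) = (1120 - 12)*0 = 1108*0 = 0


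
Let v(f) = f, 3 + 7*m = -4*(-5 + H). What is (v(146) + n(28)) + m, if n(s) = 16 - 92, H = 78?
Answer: 195/7 ≈ 27.857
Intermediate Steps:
n(s) = -76
m = -295/7 (m = -3/7 + (-4*(-5 + 78))/7 = -3/7 + (-4*73)/7 = -3/7 + (1/7)*(-292) = -3/7 - 292/7 = -295/7 ≈ -42.143)
(v(146) + n(28)) + m = (146 - 76) - 295/7 = 70 - 295/7 = 195/7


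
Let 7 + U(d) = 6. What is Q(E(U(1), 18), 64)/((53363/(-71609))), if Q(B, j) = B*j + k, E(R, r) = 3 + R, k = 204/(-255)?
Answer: -45543324/266815 ≈ -170.69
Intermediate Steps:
k = -⅘ (k = 204*(-1/255) = -⅘ ≈ -0.80000)
U(d) = -1 (U(d) = -7 + 6 = -1)
Q(B, j) = -⅘ + B*j (Q(B, j) = B*j - ⅘ = -⅘ + B*j)
Q(E(U(1), 18), 64)/((53363/(-71609))) = (-⅘ + (3 - 1)*64)/((53363/(-71609))) = (-⅘ + 2*64)/((53363*(-1/71609))) = (-⅘ + 128)/(-53363/71609) = (636/5)*(-71609/53363) = -45543324/266815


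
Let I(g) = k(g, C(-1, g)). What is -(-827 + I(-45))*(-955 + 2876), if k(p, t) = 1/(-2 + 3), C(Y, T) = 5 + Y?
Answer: 1586746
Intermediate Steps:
k(p, t) = 1 (k(p, t) = 1/1 = 1)
I(g) = 1
-(-827 + I(-45))*(-955 + 2876) = -(-827 + 1)*(-955 + 2876) = -(-826)*1921 = -1*(-1586746) = 1586746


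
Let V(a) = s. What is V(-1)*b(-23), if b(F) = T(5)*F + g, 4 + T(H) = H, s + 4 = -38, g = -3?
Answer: 1092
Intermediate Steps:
s = -42 (s = -4 - 38 = -42)
T(H) = -4 + H
b(F) = -3 + F (b(F) = (-4 + 5)*F - 3 = 1*F - 3 = F - 3 = -3 + F)
V(a) = -42
V(-1)*b(-23) = -42*(-3 - 23) = -42*(-26) = 1092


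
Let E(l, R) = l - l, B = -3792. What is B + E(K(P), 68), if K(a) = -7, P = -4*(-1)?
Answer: -3792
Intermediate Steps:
P = 4
E(l, R) = 0
B + E(K(P), 68) = -3792 + 0 = -3792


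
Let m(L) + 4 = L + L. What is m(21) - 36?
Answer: 2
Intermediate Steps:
m(L) = -4 + 2*L (m(L) = -4 + (L + L) = -4 + 2*L)
m(21) - 36 = (-4 + 2*21) - 36 = (-4 + 42) - 36 = 38 - 36 = 2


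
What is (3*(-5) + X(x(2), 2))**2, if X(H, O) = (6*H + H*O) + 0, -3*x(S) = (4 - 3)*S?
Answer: 3721/9 ≈ 413.44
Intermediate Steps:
x(S) = -S/3 (x(S) = -(4 - 3)*S/3 = -S/3)
X(H, O) = 6*H + H*O
(3*(-5) + X(x(2), 2))**2 = (3*(-5) + (-1/3*2)*(6 + 2))**2 = (-15 - 2/3*8)**2 = (-15 - 16/3)**2 = (-61/3)**2 = 3721/9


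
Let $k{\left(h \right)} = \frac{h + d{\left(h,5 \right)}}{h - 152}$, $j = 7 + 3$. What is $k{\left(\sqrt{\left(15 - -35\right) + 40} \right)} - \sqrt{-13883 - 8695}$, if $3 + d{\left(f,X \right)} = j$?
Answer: $- \frac{577}{11507} - \frac{477 \sqrt{10}}{23014} - i \sqrt{22578} \approx -0.11569 - 150.26 i$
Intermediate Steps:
$j = 10$
$d{\left(f,X \right)} = 7$ ($d{\left(f,X \right)} = -3 + 10 = 7$)
$k{\left(h \right)} = \frac{7 + h}{-152 + h}$ ($k{\left(h \right)} = \frac{h + 7}{h - 152} = \frac{7 + h}{-152 + h}$)
$k{\left(\sqrt{\left(15 - -35\right) + 40} \right)} - \sqrt{-13883 - 8695} = \frac{7 + \sqrt{\left(15 - -35\right) + 40}}{-152 + \sqrt{\left(15 - -35\right) + 40}} - \sqrt{-13883 - 8695} = \frac{7 + \sqrt{\left(15 + 35\right) + 40}}{-152 + \sqrt{\left(15 + 35\right) + 40}} - \sqrt{-22578} = \frac{7 + \sqrt{50 + 40}}{-152 + \sqrt{50 + 40}} - i \sqrt{22578} = \frac{7 + \sqrt{90}}{-152 + \sqrt{90}} - i \sqrt{22578} = \frac{7 + 3 \sqrt{10}}{-152 + 3 \sqrt{10}} - i \sqrt{22578}$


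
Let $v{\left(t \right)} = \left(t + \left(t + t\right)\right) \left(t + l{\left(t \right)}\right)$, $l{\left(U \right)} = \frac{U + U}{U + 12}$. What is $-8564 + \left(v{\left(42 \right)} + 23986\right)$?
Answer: $20910$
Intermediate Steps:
$l{\left(U \right)} = \frac{2 U}{12 + U}$
$v{\left(t \right)} = 3 t \left(t + \frac{2 t}{12 + t}\right)$ ($v{\left(t \right)} = \left(t + \left(t + t\right)\right) \left(t + \frac{2 t}{12 + t}\right) = \left(t + 2 t\right) \left(t + \frac{2 t}{12 + t}\right) = 3 t \left(t + \frac{2 t}{12 + t}\right)$)
$-8564 + \left(v{\left(42 \right)} + 23986\right) = -8564 + \left(\frac{3 \cdot 42^{2} \left(14 + 42\right)}{12 + 42} + 23986\right) = -8564 + \left(3 \cdot 1764 \cdot \frac{1}{54} \cdot 56 + 23986\right) = -8564 + \left(5488 + 23986\right) = -8564 + 29474 = 20910$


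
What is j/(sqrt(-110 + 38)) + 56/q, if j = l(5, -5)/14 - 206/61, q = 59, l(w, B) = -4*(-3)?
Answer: 56/59 + 269*I*sqrt(2)/1281 ≈ 0.94915 + 0.29697*I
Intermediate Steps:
l(w, B) = 12
j = -1076/427 (j = 12/14 - 206/61 = 12*(1/14) - 206*1/61 = 6/7 - 206/61 = -1076/427 ≈ -2.5199)
j/(sqrt(-110 + 38)) + 56/q = -1076/(427*sqrt(-110 + 38)) + 56/59 = -1076*(-I*sqrt(2)/12)/427 + 56*(1/59) = -1076*(-I*sqrt(2)/12)/427 + 56/59 = -(-269)*I*sqrt(2)/1281 + 56/59 = 269*I*sqrt(2)/1281 + 56/59 = 56/59 + 269*I*sqrt(2)/1281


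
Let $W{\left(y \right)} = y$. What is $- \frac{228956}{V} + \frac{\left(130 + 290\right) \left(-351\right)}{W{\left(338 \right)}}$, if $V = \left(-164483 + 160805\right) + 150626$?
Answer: $- \frac{12296641}{28093} \approx -437.71$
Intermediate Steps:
$V = 146948$ ($V = -3678 + 150626 = 146948$)
$- \frac{228956}{V} + \frac{\left(130 + 290\right) \left(-351\right)}{W{\left(338 \right)}} = - \frac{228956}{146948} + \frac{\left(130 + 290\right) \left(-351\right)}{338} = \left(-228956\right) \frac{1}{146948} + 420 \left(-351\right) \frac{1}{338} = - \frac{3367}{2161} - \frac{5670}{13} = - \frac{12296641}{28093}$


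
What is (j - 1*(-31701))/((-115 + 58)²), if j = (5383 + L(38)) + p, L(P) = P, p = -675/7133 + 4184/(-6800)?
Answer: 225068237791/19698849450 ≈ 11.425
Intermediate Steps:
p = -4304309/6063050 (p = -675*1/7133 + 4184*(-1/6800) = -675/7133 - 523/850 = -4304309/6063050 ≈ -0.70992)
j = 32863489741/6063050 (j = (5383 + 38) - 4304309/6063050 = 5421 - 4304309/6063050 = 32863489741/6063050 ≈ 5420.3)
(j - 1*(-31701))/((-115 + 58)²) = (32863489741/6063050 - 1*(-31701))/((-115 + 58)²) = (32863489741/6063050 + 31701)/((-57)²) = (225068237791/6063050)/3249 = (225068237791/6063050)*(1/3249) = 225068237791/19698849450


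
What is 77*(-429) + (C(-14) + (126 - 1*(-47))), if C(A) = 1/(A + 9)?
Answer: -164301/5 ≈ -32860.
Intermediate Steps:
C(A) = 1/(9 + A)
77*(-429) + (C(-14) + (126 - 1*(-47))) = 77*(-429) + (1/(9 - 14) + (126 - 1*(-47))) = -33033 + (1/(-5) + (126 + 47)) = -33033 + (-⅕ + 173) = -33033 + 864/5 = -164301/5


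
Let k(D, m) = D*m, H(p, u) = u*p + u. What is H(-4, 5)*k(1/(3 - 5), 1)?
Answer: 15/2 ≈ 7.5000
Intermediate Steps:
H(p, u) = u + p*u (H(p, u) = p*u + u = u + p*u)
H(-4, 5)*k(1/(3 - 5), 1) = (5*(1 - 4))*(1/(3 - 5)) = (5*(-3))*(1/(-2)) = -(-15)/2 = -15*(-½) = 15/2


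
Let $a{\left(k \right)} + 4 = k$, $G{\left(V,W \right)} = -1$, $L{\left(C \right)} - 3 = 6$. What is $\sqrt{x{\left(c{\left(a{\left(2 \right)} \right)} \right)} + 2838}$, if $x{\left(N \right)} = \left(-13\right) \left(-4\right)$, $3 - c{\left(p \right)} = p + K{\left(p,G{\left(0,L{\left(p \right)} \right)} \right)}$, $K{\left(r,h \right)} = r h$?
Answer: $17 \sqrt{10} \approx 53.759$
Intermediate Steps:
$L{\left(C \right)} = 9$ ($L{\left(C \right)} = 3 + 6 = 9$)
$K{\left(r,h \right)} = h r$
$a{\left(k \right)} = -4 + k$
$c{\left(p \right)} = 3$ ($c{\left(p \right)} = 3 - \left(p - p\right) = 3 - 0 = 3 + 0 = 3$)
$x{\left(N \right)} = 52$
$\sqrt{x{\left(c{\left(a{\left(2 \right)} \right)} \right)} + 2838} = \sqrt{52 + 2838} = \sqrt{2890} = 17 \sqrt{10}$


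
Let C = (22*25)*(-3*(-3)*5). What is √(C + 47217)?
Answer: √71967 ≈ 268.27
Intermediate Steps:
C = 24750 (C = 550*(9*5) = 550*45 = 24750)
√(C + 47217) = √(24750 + 47217) = √71967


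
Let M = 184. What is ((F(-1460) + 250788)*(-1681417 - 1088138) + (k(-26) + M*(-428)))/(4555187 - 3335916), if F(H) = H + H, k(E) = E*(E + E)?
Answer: -686484136140/1219271 ≈ -5.6303e+5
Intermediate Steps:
k(E) = 2*E² (k(E) = E*(2*E) = 2*E²)
F(H) = 2*H
((F(-1460) + 250788)*(-1681417 - 1088138) + (k(-26) + M*(-428)))/(4555187 - 3335916) = ((2*(-1460) + 250788)*(-1681417 - 1088138) + (2*(-26)² + 184*(-428)))/(4555187 - 3335916) = ((-2920 + 250788)*(-2769555) + (2*676 - 78752))/1219271 = (247868*(-2769555) + (1352 - 78752))*(1/1219271) = (-686484058740 - 77400)*(1/1219271) = -686484136140*1/1219271 = -686484136140/1219271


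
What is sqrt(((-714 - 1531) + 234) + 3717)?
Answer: sqrt(1706) ≈ 41.304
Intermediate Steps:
sqrt(((-714 - 1531) + 234) + 3717) = sqrt((-2245 + 234) + 3717) = sqrt(-2011 + 3717) = sqrt(1706)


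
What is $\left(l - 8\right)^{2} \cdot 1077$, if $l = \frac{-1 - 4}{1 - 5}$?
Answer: $\frac{785133}{16} \approx 49071.0$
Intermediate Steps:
$l = \frac{5}{4}$ ($l = - \frac{5}{-4} = \left(-5\right) \left(- \frac{1}{4}\right) = \frac{5}{4} \approx 1.25$)
$\left(l - 8\right)^{2} \cdot 1077 = \left(\frac{5}{4} - 8\right)^{2} \cdot 1077 = \left(- \frac{27}{4}\right)^{2} \cdot 1077 = \frac{729}{16} \cdot 1077 = \frac{785133}{16}$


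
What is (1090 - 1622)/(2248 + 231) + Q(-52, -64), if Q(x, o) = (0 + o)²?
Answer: 10153452/2479 ≈ 4095.8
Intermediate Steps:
Q(x, o) = o²
(1090 - 1622)/(2248 + 231) + Q(-52, -64) = (1090 - 1622)/(2248 + 231) + (-64)² = -532/2479 + 4096 = 10153452/2479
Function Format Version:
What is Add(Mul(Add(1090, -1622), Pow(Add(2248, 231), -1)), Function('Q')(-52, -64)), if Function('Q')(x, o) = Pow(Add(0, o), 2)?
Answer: Rational(10153452, 2479) ≈ 4095.8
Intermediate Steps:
Function('Q')(x, o) = Pow(o, 2)
Add(Mul(Add(1090, -1622), Pow(Add(2248, 231), -1)), Function('Q')(-52, -64)) = Add(Mul(Add(1090, -1622), Pow(Add(2248, 231), -1)), Pow(-64, 2)) = Add(Mul(-532, Pow(2479, -1)), 4096) = Add(Mul(-532, Rational(1, 2479)), 4096) = Add(Rational(-532, 2479), 4096) = Rational(10153452, 2479)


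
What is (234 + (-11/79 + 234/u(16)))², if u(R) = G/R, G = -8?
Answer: 342139009/6241 ≈ 54821.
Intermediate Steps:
u(R) = -8/R
(234 + (-11/79 + 234/u(16)))² = (234 + (-11/79 + 234/((-8/16))))² = (234 + (-11*1/79 + 234/((-8*1/16))))² = (234 + (-11/79 + 234/(-½)))² = (234 + (-11/79 + 234*(-2)))² = (234 + (-11/79 - 468))² = (234 - 36983/79)² = (-18497/79)² = 342139009/6241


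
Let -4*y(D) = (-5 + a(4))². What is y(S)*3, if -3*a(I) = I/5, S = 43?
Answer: -6241/300 ≈ -20.803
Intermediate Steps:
a(I) = -I/15 (a(I) = -I/(3*5) = -I/15)
y(D) = -6241/900 (y(D) = -(-5 - 1/15*4)²/4 = -(-5 - 4/15)²/4 = -(-79/15)²/4 = -¼*6241/225 = -6241/900)
y(S)*3 = -6241/900*3 = -6241/300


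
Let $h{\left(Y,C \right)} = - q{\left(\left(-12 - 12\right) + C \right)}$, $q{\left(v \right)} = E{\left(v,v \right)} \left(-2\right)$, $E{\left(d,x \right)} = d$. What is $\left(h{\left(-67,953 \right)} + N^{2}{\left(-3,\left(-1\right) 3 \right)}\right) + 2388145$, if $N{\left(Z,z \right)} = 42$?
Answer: $2391767$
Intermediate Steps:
$q{\left(v \right)} = - 2 v$ ($q{\left(v \right)} = v \left(-2\right) = - 2 v$)
$h{\left(Y,C \right)} = -48 + 2 C$ ($h{\left(Y,C \right)} = - \left(-2\right) \left(\left(-12 - 12\right) + C\right) = - \left(-2\right) \left(-24 + C\right) = - (48 - 2 C) = -48 + 2 C$)
$\left(h{\left(-67,953 \right)} + N^{2}{\left(-3,\left(-1\right) 3 \right)}\right) + 2388145 = \left(\left(-48 + 2 \cdot 953\right) + 42^{2}\right) + 2388145 = \left(\left(-48 + 1906\right) + 1764\right) + 2388145 = \left(1858 + 1764\right) + 2388145 = 3622 + 2388145 = 2391767$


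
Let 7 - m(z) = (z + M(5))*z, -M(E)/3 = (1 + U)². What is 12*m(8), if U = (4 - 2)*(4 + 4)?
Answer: 82548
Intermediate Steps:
U = 16 (U = 2*8 = 16)
M(E) = -867 (M(E) = -3*(1 + 16)² = -3*17² = -3*289 = -867)
m(z) = 7 - z*(-867 + z) (m(z) = 7 - (z - 867)*z = 7 - (-867 + z)*z = 7 - z*(-867 + z))
12*m(8) = 12*(7 - 1*8² + 867*8) = 12*(7 - 1*64 + 6936) = 12*(7 - 64 + 6936) = 12*6879 = 82548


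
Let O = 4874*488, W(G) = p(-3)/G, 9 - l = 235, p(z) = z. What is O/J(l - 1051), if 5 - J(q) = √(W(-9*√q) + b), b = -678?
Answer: 9112079472/(19155 - √3831*√(-2597418 - I*√1277)) ≈ 16916.0 - 88098.0*I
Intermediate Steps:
l = -226 (l = 9 - 1*235 = 9 - 235 = -226)
W(G) = -3/G
J(q) = 5 - √(-678 + 1/(3*√q)) (J(q) = 5 - √(-3*(-1/(9*√q)) - 678) = 5 - √(-(-1)/(3*√q) - 678) = 5 - √(1/(3*√q) - 678) = 5 - √(-678 + 1/(3*√q)))
O = 2378512
O/J(l - 1051) = 2378512/(5 - √(-6102 + 3/√(-226 - 1051))/3) = 2378512/(5 - √(-6102 + 3/√(-1277))/3) = 2378512/(5 - √(-6102 + 3*(-I*√1277/1277))/3) = 2378512/(5 - √(-6102 - 3*I*√1277/1277)/3)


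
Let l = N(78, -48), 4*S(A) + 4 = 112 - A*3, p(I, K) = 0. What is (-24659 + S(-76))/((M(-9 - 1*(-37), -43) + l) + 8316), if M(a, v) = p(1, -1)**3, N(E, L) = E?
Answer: -24575/8394 ≈ -2.9277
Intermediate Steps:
S(A) = 27 - 3*A/4 (S(A) = -1 + (112 - A*3)/4 = -1 + (112 - 3*A)/4 = -1 + (28 - 3*A/4) = 27 - 3*A/4)
l = 78
M(a, v) = 0 (M(a, v) = 0**3 = 0)
(-24659 + S(-76))/((M(-9 - 1*(-37), -43) + l) + 8316) = (-24659 + (27 - 3/4*(-76)))/((0 + 78) + 8316) = (-24659 + (27 + 57))/(78 + 8316) = (-24659 + 84)/8394 = -24575*1/8394 = -24575/8394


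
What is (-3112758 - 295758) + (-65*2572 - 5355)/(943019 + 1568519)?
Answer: -8560617630143/2511538 ≈ -3.4085e+6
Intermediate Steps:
(-3112758 - 295758) + (-65*2572 - 5355)/(943019 + 1568519) = -3408516 + (-167180 - 5355)/2511538 = -3408516 - 172535*1/2511538 = -3408516 - 172535/2511538 = -8560617630143/2511538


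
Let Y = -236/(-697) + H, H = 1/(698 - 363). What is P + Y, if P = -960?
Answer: -224075443/233495 ≈ -959.66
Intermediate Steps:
H = 1/335 ≈ 0.0029851
Y = 79757/233495 (Y = -236/(-697) + 1/335 = -236*(-1/697) + 1/335 = 236/697 + 1/335 = 79757/233495 ≈ 0.34158)
P + Y = -960 + 79757/233495 = -224075443/233495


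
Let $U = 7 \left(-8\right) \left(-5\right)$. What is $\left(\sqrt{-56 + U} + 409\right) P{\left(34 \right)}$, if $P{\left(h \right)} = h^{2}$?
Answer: $472804 + 4624 \sqrt{14} \approx 4.9011 \cdot 10^{5}$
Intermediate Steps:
$U = 280$ ($U = \left(-56\right) \left(-5\right) = 280$)
$\left(\sqrt{-56 + U} + 409\right) P{\left(34 \right)} = \left(\sqrt{-56 + 280} + 409\right) 34^{2} = \left(\sqrt{224} + 409\right) 1156 = \left(4 \sqrt{14} + 409\right) 1156 = \left(409 + 4 \sqrt{14}\right) 1156 = 472804 + 4624 \sqrt{14}$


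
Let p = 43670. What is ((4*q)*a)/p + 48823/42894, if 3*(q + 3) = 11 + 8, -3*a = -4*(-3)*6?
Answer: 211837433/187318098 ≈ 1.1309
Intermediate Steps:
a = -24 (a = -(-4*(-3))*6/3 = -4*6 = -⅓*72 = -24)
q = 10/3 (q = -3 + (11 + 8)/3 = -3 + (⅓)*19 = -3 + 19/3 = 10/3 ≈ 3.3333)
((4*q)*a)/p + 48823/42894 = ((4*(10/3))*(-24))/43670 + 48823/42894 = ((40/3)*(-24))*(1/43670) + 48823*(1/42894) = -320*1/43670 + 48823/42894 = -32/4367 + 48823/42894 = 211837433/187318098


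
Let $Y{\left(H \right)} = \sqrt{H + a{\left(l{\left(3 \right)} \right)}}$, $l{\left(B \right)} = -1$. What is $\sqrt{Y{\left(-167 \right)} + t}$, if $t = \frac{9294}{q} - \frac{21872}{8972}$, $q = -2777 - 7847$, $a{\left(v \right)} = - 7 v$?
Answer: $\frac{\sqrt{-7347948383053 + 8872677519616 i \sqrt{10}}}{1489352} \approx 2.2094 + 2.8625 i$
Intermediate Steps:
$Y{\left(H \right)} = \sqrt{7 + H}$ ($Y{\left(H \right)} = \sqrt{H - -7} = \sqrt{H + 7} = \sqrt{7 + H}$)
$q = -10624$
$t = - \frac{39469237}{11914816}$ ($t = \frac{9294}{-10624} - \frac{21872}{8972} = 9294 \left(- \frac{1}{10624}\right) - \frac{5468}{2243} = - \frac{4647}{5312} - \frac{5468}{2243} = - \frac{39469237}{11914816} \approx -3.3126$)
$\sqrt{Y{\left(-167 \right)} + t} = \sqrt{\sqrt{7 - 167} - \frac{39469237}{11914816}} = \sqrt{\sqrt{-160} - \frac{39469237}{11914816}} = \sqrt{4 i \sqrt{10} - \frac{39469237}{11914816}} = \sqrt{- \frac{39469237}{11914816} + 4 i \sqrt{10}}$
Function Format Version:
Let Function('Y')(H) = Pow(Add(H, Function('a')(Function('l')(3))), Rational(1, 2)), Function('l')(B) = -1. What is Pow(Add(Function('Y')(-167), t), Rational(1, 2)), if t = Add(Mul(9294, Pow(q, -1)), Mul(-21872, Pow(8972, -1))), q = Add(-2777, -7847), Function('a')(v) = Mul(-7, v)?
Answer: Mul(Rational(1, 1489352), Pow(Add(-7347948383053, Mul(8872677519616, I, Pow(10, Rational(1, 2)))), Rational(1, 2))) ≈ Add(2.2094, Mul(2.8625, I))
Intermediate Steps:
Function('Y')(H) = Pow(Add(7, H), Rational(1, 2)) (Function('Y')(H) = Pow(Add(H, Mul(-7, -1)), Rational(1, 2)) = Pow(Add(H, 7), Rational(1, 2)) = Pow(Add(7, H), Rational(1, 2)))
q = -10624
t = Rational(-39469237, 11914816) (t = Add(Mul(9294, Pow(-10624, -1)), Mul(-21872, Pow(8972, -1))) = Add(Mul(9294, Rational(-1, 10624)), Mul(-21872, Rational(1, 8972))) = Add(Rational(-4647, 5312), Rational(-5468, 2243)) = Rational(-39469237, 11914816) ≈ -3.3126)
Pow(Add(Function('Y')(-167), t), Rational(1, 2)) = Pow(Add(Pow(Add(7, -167), Rational(1, 2)), Rational(-39469237, 11914816)), Rational(1, 2)) = Pow(Add(Pow(-160, Rational(1, 2)), Rational(-39469237, 11914816)), Rational(1, 2)) = Pow(Add(Mul(4, I, Pow(10, Rational(1, 2))), Rational(-39469237, 11914816)), Rational(1, 2)) = Pow(Add(Rational(-39469237, 11914816), Mul(4, I, Pow(10, Rational(1, 2)))), Rational(1, 2))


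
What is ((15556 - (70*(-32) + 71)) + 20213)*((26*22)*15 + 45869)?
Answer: 2065686162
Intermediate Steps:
((15556 - (70*(-32) + 71)) + 20213)*((26*22)*15 + 45869) = ((15556 - (-2240 + 71)) + 20213)*(572*15 + 45869) = ((15556 - 1*(-2169)) + 20213)*(8580 + 45869) = ((15556 + 2169) + 20213)*54449 = (17725 + 20213)*54449 = 37938*54449 = 2065686162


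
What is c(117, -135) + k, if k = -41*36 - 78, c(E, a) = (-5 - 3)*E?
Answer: -2490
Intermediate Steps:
c(E, a) = -8*E
k = -1554 (k = -1476 - 78 = -1554)
c(117, -135) + k = -8*117 - 1554 = -936 - 1554 = -2490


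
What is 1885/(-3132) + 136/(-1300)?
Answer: -24797/35100 ≈ -0.70647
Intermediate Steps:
1885/(-3132) + 136/(-1300) = 1885*(-1/3132) + 136*(-1/1300) = -65/108 - 34/325 = -24797/35100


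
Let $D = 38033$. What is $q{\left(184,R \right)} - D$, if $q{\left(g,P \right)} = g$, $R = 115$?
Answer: $-37849$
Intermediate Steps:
$q{\left(184,R \right)} - D = 184 - 38033 = -37849$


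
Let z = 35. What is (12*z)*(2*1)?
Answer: 840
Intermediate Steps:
(12*z)*(2*1) = (12*35)*(2*1) = 420*2 = 840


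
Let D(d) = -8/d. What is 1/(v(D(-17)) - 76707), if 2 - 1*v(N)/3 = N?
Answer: -17/1303941 ≈ -1.3037e-5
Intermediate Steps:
v(N) = 6 - 3*N
1/(v(D(-17)) - 76707) = 1/((6 - (-24)/(-17)) - 76707) = 1/((6 - (-24)*(-1)/17) - 76707) = 1/((6 - 3*8/17) - 76707) = 1/((6 - 24/17) - 76707) = 1/(78/17 - 76707) = 1/(-1303941/17) = -17/1303941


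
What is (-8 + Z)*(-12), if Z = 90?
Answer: -984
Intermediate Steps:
(-8 + Z)*(-12) = (-8 + 90)*(-12) = 82*(-12) = -984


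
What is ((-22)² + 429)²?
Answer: 833569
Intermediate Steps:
((-22)² + 429)² = (484 + 429)² = 913² = 833569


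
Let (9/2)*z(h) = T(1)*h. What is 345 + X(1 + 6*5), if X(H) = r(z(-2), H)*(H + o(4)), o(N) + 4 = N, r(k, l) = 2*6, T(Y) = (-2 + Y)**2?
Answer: 717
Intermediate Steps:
z(h) = 2*h/9 (z(h) = 2*((-2 + 1)**2*h)/9 = 2*((-1)**2*h)/9 = 2*(1*h)/9 = 2*h/9)
r(k, l) = 12
o(N) = -4 + N
X(H) = 12*H (X(H) = 12*(H + (-4 + 4)) = 12*(H + 0) = 12*H)
345 + X(1 + 6*5) = 345 + 12*(1 + 6*5) = 345 + 12*(1 + 30) = 345 + 12*31 = 345 + 372 = 717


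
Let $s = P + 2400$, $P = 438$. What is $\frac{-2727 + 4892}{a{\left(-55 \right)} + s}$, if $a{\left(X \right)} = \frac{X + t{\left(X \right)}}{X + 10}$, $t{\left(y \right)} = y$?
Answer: $\frac{19485}{25564} \approx 0.76221$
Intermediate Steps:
$s = 2838$ ($s = 438 + 2400 = 2838$)
$a{\left(X \right)} = \frac{2 X}{10 + X}$ ($a{\left(X \right)} = \frac{X + X}{X + 10} = \frac{2 X}{10 + X}$)
$\frac{-2727 + 4892}{a{\left(-55 \right)} + s} = \frac{-2727 + 4892}{2 \left(-55\right) \frac{1}{10 - 55} + 2838} = \frac{2165}{2 \left(-55\right) \frac{1}{-45} + 2838} = \frac{2165}{2 \left(-55\right) \left(- \frac{1}{45}\right) + 2838} = \frac{2165}{\frac{22}{9} + 2838} = \frac{2165}{\frac{25564}{9}} = 2165 \cdot \frac{9}{25564} = \frac{19485}{25564}$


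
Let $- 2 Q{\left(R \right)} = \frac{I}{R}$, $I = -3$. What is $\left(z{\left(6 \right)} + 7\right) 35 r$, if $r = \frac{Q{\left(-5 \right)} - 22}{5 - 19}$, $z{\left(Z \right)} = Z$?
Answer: $\frac{2899}{4} \approx 724.75$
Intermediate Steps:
$Q{\left(R \right)} = \frac{3}{2 R}$ ($Q{\left(R \right)} = - \frac{\left(-3\right) \frac{1}{R}}{2} = \frac{3}{2 R}$)
$r = \frac{223}{140}$ ($r = \frac{\frac{3}{2 \left(-5\right)} - 22}{5 - 19} = \frac{\frac{3}{2} \left(- \frac{1}{5}\right) - 22}{-14} = \left(- \frac{3}{10} - 22\right) \left(- \frac{1}{14}\right) = \left(- \frac{223}{10}\right) \left(- \frac{1}{14}\right) = \frac{223}{140} \approx 1.5929$)
$\left(z{\left(6 \right)} + 7\right) 35 r = \left(6 + 7\right) 35 \cdot \frac{223}{140} = 13 \cdot 35 \cdot \frac{223}{140} = 455 \cdot \frac{223}{140} = \frac{2899}{4}$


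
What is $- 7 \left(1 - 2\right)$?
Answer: $7$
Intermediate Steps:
$- 7 \left(1 - 2\right) = \left(-7\right) \left(-1\right) = 7$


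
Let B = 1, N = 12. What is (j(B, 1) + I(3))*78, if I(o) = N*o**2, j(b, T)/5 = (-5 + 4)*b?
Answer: 8034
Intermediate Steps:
j(b, T) = -5*b (j(b, T) = 5*((-5 + 4)*b) = 5*(-b) = -5*b)
I(o) = 12*o**2
(j(B, 1) + I(3))*78 = (-5*1 + 12*3**2)*78 = (-5 + 12*9)*78 = (-5 + 108)*78 = 103*78 = 8034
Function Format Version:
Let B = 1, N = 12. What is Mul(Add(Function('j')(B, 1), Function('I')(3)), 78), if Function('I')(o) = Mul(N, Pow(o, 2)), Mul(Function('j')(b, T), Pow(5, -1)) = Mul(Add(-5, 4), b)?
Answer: 8034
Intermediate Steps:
Function('j')(b, T) = Mul(-5, b) (Function('j')(b, T) = Mul(5, Mul(Add(-5, 4), b)) = Mul(5, Mul(-1, b)) = Mul(-5, b))
Function('I')(o) = Mul(12, Pow(o, 2))
Mul(Add(Function('j')(B, 1), Function('I')(3)), 78) = Mul(Add(Mul(-5, 1), Mul(12, Pow(3, 2))), 78) = Mul(Add(-5, Mul(12, 9)), 78) = Mul(Add(-5, 108), 78) = Mul(103, 78) = 8034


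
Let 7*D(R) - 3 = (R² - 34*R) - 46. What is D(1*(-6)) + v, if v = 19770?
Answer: 138587/7 ≈ 19798.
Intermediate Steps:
D(R) = -43/7 - 34*R/7 + R²/7 (D(R) = 3/7 + ((R² - 34*R) - 46)/7 = 3/7 + (-46 + R² - 34*R)/7 = 3/7 + (-46/7 - 34*R/7 + R²/7) = -43/7 - 34*R/7 + R²/7)
D(1*(-6)) + v = (-43/7 - 34*(-6)/7 + (1*(-6))²/7) + 19770 = (-43/7 - 34/7*(-6) + (⅐)*(-6)²) + 19770 = (-43/7 + 204/7 + (⅐)*36) + 19770 = (-43/7 + 204/7 + 36/7) + 19770 = 197/7 + 19770 = 138587/7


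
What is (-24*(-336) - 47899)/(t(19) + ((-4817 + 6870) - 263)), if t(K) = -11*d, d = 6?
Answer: -39835/1724 ≈ -23.106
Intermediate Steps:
t(K) = -66 (t(K) = -11*6 = -66)
(-24*(-336) - 47899)/(t(19) + ((-4817 + 6870) - 263)) = (-24*(-336) - 47899)/(-66 + ((-4817 + 6870) - 263)) = (8064 - 47899)/(-66 + (2053 - 263)) = -39835/(-66 + 1790) = -39835/1724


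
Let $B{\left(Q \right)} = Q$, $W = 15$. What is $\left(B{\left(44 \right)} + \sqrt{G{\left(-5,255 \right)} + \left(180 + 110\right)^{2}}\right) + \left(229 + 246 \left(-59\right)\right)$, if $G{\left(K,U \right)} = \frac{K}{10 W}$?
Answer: $-14241 + \frac{\sqrt{75689970}}{30} \approx -13951.0$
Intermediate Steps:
$G{\left(K,U \right)} = \frac{K}{150}$ ($G{\left(K,U \right)} = \frac{K}{10 \cdot 15} = \frac{K}{150}$)
$\left(B{\left(44 \right)} + \sqrt{G{\left(-5,255 \right)} + \left(180 + 110\right)^{2}}\right) + \left(229 + 246 \left(-59\right)\right) = \left(44 + \sqrt{\frac{1}{150} \left(-5\right) + \left(180 + 110\right)^{2}}\right) + \left(229 + 246 \left(-59\right)\right) = \left(44 + \sqrt{- \frac{1}{30} + 290^{2}}\right) + \left(229 - 14514\right) = \left(44 + \sqrt{- \frac{1}{30} + 84100}\right) - 14285 = \left(44 + \sqrt{\frac{2522999}{30}}\right) - 14285 = \left(44 + \frac{\sqrt{75689970}}{30}\right) - 14285 = -14241 + \frac{\sqrt{75689970}}{30}$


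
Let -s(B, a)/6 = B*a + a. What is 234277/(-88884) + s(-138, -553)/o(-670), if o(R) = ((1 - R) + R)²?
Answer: -40403878621/88884 ≈ -4.5457e+5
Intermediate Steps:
o(R) = 1 (o(R) = 1² = 1)
s(B, a) = -6*a - 6*B*a (s(B, a) = -6*(B*a + a) = -6*(a + B*a) = -6*a - 6*B*a)
234277/(-88884) + s(-138, -553)/o(-670) = 234277/(-88884) - 6*(-553)*(1 - 138)/1 = 234277*(-1/88884) - 6*(-553)*(-137)*1 = -234277/88884 - 454566*1 = -234277/88884 - 454566 = -40403878621/88884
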